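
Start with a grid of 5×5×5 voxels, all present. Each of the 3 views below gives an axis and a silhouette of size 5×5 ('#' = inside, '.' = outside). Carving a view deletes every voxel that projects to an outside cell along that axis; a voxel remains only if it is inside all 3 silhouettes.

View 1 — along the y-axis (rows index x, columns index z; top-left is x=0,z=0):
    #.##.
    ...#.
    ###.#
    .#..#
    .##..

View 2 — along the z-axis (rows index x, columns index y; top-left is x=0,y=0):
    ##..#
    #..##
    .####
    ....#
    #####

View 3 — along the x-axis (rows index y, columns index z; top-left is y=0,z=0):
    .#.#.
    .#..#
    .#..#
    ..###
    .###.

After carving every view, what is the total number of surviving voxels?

initial block: 5^3 = 125
  1. axis=1 (XZ plane), |mask|=12  ⇒  voxels=60
  2. axis=2 (XY plane), |mask|=16  ⇒  voxels=40
  3. axis=0 (YZ plane), |mask|=12  ⇒  voxels=21

voxel count = 21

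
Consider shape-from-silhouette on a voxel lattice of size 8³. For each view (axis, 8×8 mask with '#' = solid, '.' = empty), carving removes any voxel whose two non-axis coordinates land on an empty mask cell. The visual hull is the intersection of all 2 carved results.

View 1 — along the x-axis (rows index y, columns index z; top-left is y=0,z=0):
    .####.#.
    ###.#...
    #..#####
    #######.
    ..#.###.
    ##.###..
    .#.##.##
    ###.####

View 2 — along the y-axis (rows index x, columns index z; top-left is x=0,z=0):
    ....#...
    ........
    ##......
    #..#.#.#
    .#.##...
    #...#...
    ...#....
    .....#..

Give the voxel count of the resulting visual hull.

voxel count = 79

initial block: 8^3 = 512
after view 1 [x-axis, 43 of 64 cells solid] → remaining = 344
after view 2 [y-axis, 14 of 64 cells solid] → remaining = 79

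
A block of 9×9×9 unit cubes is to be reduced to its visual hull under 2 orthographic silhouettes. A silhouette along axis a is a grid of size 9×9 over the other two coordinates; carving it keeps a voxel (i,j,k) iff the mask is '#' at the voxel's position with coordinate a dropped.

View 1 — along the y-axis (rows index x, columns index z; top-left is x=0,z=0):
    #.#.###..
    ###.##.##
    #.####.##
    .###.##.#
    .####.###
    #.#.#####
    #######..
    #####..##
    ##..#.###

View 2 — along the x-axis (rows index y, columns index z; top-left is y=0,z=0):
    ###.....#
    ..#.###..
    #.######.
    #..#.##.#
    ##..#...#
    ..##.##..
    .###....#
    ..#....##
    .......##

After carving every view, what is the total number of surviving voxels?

initial block: 9^3 = 729
carve view 1 (along y, XZ-mask fill 59/81): 531 voxels remain
carve view 2 (along x, YZ-mask fill 37/81): 246 voxels remain

voxel count = 246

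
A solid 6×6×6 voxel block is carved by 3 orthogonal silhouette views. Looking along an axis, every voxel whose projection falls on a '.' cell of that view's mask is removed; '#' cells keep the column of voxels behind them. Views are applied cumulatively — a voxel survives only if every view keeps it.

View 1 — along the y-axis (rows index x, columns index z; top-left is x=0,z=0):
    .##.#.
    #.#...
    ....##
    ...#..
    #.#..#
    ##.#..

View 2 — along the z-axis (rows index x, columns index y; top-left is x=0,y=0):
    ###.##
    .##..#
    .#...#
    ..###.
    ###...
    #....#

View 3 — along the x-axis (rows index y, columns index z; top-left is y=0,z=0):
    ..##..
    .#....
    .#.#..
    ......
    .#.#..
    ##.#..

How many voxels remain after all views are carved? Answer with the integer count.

full grid |V| = 216
carve view 1 (along y, XZ-mask fill 14/36): 84 voxels remain
carve view 2 (along z, XY-mask fill 18/36): 43 voxels remain
carve view 3 (along x, YZ-mask fill 10/36): 13 voxels remain

voxel count = 13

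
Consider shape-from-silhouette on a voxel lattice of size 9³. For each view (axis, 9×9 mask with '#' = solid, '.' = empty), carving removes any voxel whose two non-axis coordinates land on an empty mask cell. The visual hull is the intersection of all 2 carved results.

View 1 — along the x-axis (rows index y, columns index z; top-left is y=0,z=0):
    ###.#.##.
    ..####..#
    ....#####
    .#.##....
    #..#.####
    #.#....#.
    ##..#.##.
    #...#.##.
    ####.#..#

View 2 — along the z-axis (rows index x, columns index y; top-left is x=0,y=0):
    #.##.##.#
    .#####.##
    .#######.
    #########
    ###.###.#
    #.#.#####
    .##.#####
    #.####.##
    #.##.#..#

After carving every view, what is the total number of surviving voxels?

full grid |V| = 729
carve view 1 (along x, YZ-mask fill 43/81): 387 voxels remain
carve view 2 (along z, XY-mask fill 62/81): 295 voxels remain

|visual hull| = 295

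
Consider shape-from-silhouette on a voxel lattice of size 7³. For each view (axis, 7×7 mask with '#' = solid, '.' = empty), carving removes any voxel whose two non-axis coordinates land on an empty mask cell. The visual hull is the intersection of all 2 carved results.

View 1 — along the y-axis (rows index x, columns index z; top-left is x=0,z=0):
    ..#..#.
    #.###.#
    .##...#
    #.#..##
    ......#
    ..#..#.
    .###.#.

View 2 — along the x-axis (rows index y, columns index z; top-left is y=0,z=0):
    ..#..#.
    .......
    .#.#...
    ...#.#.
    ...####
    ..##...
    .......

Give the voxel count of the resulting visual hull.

39 voxels

start: 7×7×7 = 343 voxels
[1] y-view keeps 21 columns → grid now 147
[2] x-view keeps 12 columns → grid now 39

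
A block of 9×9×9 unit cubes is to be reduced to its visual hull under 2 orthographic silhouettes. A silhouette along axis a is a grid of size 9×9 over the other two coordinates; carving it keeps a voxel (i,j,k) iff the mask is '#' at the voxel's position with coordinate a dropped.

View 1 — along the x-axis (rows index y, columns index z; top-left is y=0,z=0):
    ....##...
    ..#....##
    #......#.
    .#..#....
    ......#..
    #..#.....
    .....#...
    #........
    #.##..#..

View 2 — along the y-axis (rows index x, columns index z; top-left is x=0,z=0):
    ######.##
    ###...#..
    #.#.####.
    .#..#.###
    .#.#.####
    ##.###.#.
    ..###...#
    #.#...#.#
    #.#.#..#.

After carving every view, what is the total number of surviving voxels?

|visual hull| = 96

initial block: 9^3 = 729
[1] x-view keeps 18 columns → grid now 162
[2] y-view keeps 47 columns → grid now 96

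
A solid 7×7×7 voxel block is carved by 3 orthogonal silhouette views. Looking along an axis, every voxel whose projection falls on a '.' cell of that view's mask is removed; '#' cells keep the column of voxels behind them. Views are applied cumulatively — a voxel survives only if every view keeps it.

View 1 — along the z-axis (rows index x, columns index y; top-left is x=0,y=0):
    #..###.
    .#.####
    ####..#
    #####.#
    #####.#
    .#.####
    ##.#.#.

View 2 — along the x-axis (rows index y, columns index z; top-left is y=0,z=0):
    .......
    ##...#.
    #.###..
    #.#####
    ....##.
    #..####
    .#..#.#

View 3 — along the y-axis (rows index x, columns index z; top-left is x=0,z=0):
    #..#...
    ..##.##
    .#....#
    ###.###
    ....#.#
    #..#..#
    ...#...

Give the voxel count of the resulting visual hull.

full grid |V| = 343
[1] z-view keeps 35 columns → grid now 245
[2] x-view keeps 23 columns → grid now 117
[3] y-view keeps 20 columns → grid now 50

voxel count = 50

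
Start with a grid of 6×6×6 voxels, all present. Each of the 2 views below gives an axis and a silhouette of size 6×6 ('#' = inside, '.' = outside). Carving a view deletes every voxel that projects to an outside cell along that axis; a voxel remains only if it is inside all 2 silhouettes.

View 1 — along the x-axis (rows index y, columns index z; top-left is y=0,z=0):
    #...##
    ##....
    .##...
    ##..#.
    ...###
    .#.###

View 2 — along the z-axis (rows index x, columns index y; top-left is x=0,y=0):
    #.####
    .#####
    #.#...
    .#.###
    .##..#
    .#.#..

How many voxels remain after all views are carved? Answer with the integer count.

remaining voxels: 59

before carving: 216 voxels (6×6×6)
carve view 1 (along x, YZ-mask fill 17/36): 102 voxels remain
carve view 2 (along z, XY-mask fill 21/36): 59 voxels remain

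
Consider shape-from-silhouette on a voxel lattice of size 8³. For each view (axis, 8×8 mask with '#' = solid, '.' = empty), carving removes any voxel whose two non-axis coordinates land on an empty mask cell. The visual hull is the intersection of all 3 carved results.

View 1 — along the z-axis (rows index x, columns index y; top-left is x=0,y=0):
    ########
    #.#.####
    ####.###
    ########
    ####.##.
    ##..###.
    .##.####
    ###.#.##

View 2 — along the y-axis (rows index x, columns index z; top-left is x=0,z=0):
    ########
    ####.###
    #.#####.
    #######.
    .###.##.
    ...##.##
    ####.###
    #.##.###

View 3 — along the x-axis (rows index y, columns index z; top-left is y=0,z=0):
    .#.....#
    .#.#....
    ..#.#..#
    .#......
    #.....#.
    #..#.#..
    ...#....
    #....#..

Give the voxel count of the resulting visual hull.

start: 8×8×8 = 512 voxels
  1. axis=2 (XY plane), |mask|=52  ⇒  voxels=416
  2. axis=1 (XZ plane), |mask|=50  ⇒  voxels=332
  3. axis=0 (YZ plane), |mask|=16  ⇒  voxels=85

remaining voxels: 85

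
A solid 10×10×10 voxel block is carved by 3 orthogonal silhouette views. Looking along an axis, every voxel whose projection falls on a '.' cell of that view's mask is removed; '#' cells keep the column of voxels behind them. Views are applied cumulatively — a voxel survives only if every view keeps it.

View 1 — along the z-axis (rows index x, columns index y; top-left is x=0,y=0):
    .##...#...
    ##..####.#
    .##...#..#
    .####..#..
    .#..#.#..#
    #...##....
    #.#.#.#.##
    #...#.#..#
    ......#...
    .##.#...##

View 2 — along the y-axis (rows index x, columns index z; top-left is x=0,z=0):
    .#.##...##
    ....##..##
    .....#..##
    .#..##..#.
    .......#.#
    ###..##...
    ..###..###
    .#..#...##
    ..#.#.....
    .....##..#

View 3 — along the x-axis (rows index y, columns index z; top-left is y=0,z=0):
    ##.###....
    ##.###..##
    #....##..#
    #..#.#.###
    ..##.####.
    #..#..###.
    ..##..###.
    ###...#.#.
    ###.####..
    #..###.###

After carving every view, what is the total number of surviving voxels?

|visual hull| = 94

initial block: 10^3 = 1000
after view 1 [z-axis, 42 of 100 cells solid] → remaining = 420
after view 2 [y-axis, 38 of 100 cells solid] → remaining = 167
after view 3 [x-axis, 57 of 100 cells solid] → remaining = 94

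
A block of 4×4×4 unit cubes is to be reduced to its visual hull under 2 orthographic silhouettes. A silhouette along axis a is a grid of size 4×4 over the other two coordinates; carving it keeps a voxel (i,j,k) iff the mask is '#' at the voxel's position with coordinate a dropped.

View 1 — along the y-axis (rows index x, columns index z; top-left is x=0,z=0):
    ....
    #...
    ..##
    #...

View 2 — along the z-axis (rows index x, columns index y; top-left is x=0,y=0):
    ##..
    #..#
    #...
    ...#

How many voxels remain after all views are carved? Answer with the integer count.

5 voxels

initial block: 4^3 = 64
after view 1 [y-axis, 4 of 16 cells solid] → remaining = 16
after view 2 [z-axis, 6 of 16 cells solid] → remaining = 5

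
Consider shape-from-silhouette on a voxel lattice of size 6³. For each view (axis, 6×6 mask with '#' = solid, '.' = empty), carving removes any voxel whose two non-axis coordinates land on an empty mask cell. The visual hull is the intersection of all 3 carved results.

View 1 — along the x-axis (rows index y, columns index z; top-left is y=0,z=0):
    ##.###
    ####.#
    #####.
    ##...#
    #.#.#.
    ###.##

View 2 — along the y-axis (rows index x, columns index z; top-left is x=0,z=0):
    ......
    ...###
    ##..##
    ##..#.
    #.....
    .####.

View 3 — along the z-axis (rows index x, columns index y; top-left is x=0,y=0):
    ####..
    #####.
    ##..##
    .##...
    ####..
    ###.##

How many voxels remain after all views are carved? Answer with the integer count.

remaining voxels: 46

initial block: 6^3 = 216
after view 1 [x-axis, 26 of 36 cells solid] → remaining = 156
after view 2 [y-axis, 15 of 36 cells solid] → remaining = 67
after view 3 [z-axis, 24 of 36 cells solid] → remaining = 46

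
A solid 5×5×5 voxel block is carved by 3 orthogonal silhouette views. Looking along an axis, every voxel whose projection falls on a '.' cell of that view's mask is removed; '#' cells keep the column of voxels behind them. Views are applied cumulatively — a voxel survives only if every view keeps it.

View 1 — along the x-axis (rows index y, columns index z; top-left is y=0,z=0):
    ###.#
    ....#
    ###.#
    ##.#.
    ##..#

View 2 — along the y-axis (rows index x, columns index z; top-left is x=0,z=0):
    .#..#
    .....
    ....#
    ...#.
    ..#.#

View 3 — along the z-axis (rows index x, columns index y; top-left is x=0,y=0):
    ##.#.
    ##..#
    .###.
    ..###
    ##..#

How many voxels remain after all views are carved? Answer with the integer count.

initial block: 5^3 = 125
after view 1 [x-axis, 15 of 25 cells solid] → remaining = 75
after view 2 [y-axis, 6 of 25 cells solid] → remaining = 19
after view 3 [z-axis, 15 of 25 cells solid] → remaining = 11

11 voxels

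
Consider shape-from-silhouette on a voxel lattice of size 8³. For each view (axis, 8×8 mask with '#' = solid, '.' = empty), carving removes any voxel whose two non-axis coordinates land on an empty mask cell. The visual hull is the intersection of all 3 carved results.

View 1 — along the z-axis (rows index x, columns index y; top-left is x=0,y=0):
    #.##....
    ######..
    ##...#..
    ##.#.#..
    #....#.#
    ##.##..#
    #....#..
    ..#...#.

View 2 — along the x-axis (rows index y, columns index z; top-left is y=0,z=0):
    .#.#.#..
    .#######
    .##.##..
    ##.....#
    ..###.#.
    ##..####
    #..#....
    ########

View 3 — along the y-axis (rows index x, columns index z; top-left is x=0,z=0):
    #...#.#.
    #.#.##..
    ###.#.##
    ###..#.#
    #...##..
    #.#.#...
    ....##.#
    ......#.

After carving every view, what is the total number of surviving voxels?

initial block: 8^3 = 512
  1. axis=2 (XY plane), |mask|=28  ⇒  voxels=224
  2. axis=0 (YZ plane), |mask|=37  ⇒  voxels=129
  3. axis=1 (XZ plane), |mask|=28  ⇒  voxels=58

|visual hull| = 58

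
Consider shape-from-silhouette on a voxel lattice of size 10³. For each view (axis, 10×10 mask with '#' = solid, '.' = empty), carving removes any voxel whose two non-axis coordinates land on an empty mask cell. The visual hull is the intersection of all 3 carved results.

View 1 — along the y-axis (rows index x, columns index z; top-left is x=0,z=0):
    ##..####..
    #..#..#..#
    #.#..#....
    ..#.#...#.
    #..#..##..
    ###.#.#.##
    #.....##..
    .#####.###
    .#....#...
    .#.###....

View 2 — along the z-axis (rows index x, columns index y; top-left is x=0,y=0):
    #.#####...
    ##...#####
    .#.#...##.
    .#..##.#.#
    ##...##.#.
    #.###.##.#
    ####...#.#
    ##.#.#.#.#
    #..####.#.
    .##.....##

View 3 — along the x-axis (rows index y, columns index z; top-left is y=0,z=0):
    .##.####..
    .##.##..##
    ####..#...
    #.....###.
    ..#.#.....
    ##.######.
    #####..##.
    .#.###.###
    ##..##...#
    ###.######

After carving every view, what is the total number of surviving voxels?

initial block: 10^3 = 1000
  1. axis=1 (XZ plane), |mask|=44  ⇒  voxels=440
  2. axis=2 (XY plane), |mask|=56  ⇒  voxels=254
  3. axis=0 (YZ plane), |mask|=59  ⇒  voxels=155

|visual hull| = 155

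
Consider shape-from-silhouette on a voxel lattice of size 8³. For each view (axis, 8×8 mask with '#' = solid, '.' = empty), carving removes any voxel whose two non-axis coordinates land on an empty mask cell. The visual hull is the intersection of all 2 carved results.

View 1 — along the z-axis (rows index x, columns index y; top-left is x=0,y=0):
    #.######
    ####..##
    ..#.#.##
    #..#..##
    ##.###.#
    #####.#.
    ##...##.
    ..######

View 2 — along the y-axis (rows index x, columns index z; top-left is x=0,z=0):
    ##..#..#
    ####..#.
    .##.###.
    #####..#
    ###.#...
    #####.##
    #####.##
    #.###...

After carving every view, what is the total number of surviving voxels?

220 voxels

start: 8×8×8 = 512 voxels
step 1: project along z, AND mask (43/64) → |grid| = 344
step 2: project along y, AND mask (42/64) → |grid| = 220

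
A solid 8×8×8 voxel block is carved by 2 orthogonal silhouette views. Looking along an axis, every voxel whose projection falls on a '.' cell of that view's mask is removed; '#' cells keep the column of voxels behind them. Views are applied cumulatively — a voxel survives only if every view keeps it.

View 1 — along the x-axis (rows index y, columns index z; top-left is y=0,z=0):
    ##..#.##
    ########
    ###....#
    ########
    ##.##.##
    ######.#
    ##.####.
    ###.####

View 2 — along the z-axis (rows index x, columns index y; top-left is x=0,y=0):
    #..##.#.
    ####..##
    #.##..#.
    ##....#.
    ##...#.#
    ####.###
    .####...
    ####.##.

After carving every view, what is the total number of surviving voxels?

start: 8×8×8 = 512 voxels
carve view 1 (along x, YZ-mask fill 51/64): 408 voxels remain
carve view 2 (along z, XY-mask fill 38/64): 241 voxels remain

remaining voxels: 241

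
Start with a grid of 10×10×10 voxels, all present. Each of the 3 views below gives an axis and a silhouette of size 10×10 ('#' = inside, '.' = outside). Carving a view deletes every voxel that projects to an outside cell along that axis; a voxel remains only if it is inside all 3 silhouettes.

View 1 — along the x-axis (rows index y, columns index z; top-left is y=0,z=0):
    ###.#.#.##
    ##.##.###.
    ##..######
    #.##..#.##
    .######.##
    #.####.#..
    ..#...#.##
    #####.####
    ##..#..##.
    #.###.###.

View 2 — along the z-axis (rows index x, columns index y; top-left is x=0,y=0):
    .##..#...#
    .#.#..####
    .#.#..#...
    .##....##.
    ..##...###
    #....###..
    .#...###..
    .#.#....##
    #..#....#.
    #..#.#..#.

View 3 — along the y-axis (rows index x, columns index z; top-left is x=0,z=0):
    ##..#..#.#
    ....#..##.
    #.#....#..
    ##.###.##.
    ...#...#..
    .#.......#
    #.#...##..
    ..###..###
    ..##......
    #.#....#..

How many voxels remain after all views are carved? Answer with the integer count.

before carving: 1000 voxels (10×10×10)
[1] x-view keeps 67 columns → grid now 670
[2] z-view keeps 41 columns → grid now 266
[3] y-view keeps 37 columns → grid now 109

voxel count = 109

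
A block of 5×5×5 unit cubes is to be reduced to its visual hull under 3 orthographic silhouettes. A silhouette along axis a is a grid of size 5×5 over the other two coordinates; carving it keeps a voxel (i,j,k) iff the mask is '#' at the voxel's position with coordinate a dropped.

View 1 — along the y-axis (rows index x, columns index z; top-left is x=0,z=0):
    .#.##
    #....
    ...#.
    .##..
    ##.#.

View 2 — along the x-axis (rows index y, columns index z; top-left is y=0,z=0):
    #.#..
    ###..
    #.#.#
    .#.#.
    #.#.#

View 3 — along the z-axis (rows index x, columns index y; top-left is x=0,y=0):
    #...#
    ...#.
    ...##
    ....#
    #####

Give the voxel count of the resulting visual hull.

before carving: 125 voxels (5×5×5)
[1] y-view keeps 10 columns → grid now 50
[2] x-view keeps 13 columns → grid now 23
[3] z-view keeps 11 columns → grid now 10

remaining voxels: 10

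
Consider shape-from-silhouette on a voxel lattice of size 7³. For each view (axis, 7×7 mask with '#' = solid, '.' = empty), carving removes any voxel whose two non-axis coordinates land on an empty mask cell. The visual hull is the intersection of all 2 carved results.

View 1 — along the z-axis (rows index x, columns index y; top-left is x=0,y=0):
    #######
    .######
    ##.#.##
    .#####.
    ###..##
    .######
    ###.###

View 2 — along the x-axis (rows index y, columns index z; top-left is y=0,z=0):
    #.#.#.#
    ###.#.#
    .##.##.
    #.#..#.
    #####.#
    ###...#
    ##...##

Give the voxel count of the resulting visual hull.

172 voxels

start: 7×7×7 = 343 voxels
[1] z-view keeps 40 columns → grid now 280
[2] x-view keeps 30 columns → grid now 172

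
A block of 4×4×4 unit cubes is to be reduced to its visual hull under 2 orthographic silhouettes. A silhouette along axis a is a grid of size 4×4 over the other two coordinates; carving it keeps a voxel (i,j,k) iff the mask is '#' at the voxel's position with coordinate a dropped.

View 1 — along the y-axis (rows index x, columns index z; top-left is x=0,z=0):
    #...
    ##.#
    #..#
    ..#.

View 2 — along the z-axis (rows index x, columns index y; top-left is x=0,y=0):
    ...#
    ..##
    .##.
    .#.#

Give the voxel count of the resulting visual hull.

voxel count = 13

initial block: 4^3 = 64
after view 1 [y-axis, 7 of 16 cells solid] → remaining = 28
after view 2 [z-axis, 7 of 16 cells solid] → remaining = 13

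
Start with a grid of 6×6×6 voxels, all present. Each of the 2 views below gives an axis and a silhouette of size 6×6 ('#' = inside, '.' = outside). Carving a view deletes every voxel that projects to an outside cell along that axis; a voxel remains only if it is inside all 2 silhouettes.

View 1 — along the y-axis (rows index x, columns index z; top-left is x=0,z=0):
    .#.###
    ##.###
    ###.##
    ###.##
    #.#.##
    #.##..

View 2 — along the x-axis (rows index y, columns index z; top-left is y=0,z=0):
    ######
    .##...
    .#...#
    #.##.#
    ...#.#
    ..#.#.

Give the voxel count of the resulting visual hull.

77 voxels

start: 6×6×6 = 216 voxels
  1. axis=1 (XZ plane), |mask|=26  ⇒  voxels=156
  2. axis=0 (YZ plane), |mask|=18  ⇒  voxels=77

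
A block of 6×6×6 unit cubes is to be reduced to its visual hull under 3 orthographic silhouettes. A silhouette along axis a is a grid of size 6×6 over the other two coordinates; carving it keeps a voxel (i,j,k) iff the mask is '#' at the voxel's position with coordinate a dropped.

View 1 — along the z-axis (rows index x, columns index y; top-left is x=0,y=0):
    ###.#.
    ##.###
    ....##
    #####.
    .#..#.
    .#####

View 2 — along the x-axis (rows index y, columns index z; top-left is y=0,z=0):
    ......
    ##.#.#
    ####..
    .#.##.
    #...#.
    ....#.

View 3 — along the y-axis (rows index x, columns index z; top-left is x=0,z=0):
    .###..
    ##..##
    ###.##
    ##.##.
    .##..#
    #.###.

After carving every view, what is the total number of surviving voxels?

39 voxels

initial block: 6^3 = 216
[1] z-view keeps 23 columns → grid now 138
[2] x-view keeps 14 columns → grid now 56
[3] y-view keeps 23 columns → grid now 39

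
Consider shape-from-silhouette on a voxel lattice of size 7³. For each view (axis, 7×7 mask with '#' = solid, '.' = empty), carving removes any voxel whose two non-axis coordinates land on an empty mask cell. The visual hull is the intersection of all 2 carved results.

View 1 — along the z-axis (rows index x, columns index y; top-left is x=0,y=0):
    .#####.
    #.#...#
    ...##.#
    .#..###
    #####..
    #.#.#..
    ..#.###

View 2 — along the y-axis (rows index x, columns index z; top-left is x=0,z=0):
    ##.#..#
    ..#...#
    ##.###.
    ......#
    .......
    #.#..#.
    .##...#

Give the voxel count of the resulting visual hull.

before carving: 343 voxels (7×7×7)
after view 1 [z-axis, 27 of 49 cells solid] → remaining = 189
after view 2 [y-axis, 18 of 49 cells solid] → remaining = 66

|visual hull| = 66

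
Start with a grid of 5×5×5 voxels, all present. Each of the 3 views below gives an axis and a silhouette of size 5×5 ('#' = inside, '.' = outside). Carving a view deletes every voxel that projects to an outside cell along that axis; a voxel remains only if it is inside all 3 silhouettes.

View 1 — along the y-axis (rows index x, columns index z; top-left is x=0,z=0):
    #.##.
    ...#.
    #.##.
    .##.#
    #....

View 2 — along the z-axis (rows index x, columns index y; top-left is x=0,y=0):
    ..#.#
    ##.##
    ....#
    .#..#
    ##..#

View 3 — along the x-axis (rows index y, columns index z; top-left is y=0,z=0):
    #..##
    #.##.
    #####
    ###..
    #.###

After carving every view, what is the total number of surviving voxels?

remaining voxels: 18

before carving: 125 voxels (5×5×5)
[1] y-view keeps 11 columns → grid now 55
[2] z-view keeps 12 columns → grid now 22
[3] x-view keeps 18 columns → grid now 18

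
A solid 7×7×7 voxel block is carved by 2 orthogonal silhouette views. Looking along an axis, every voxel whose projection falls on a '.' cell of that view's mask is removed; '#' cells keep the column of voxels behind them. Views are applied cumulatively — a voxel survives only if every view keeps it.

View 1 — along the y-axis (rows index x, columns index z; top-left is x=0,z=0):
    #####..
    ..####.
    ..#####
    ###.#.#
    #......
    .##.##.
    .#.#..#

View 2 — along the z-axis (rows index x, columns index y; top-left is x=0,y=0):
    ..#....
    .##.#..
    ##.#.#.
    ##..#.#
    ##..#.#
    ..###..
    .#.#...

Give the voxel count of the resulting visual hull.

full grid |V| = 343
step 1: project along y, AND mask (27/49) → |grid| = 189
step 2: project along z, AND mask (21/49) → |grid| = 79

|visual hull| = 79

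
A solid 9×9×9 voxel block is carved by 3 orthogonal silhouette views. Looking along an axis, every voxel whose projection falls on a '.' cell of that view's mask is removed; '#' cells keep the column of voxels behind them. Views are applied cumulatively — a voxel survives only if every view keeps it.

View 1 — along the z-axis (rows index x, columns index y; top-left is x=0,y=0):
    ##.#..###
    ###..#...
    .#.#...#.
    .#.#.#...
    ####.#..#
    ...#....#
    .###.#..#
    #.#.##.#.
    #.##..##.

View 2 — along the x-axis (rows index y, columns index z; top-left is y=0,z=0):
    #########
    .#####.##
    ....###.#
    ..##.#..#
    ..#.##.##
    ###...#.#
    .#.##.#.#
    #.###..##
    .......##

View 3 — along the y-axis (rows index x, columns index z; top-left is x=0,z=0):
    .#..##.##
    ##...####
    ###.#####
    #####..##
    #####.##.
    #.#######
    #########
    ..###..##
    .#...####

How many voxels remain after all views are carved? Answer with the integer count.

initial block: 9^3 = 729
after view 1 [z-axis, 39 of 81 cells solid] → remaining = 351
after view 2 [x-axis, 47 of 81 cells solid] → remaining = 207
after view 3 [y-axis, 60 of 81 cells solid] → remaining = 146

146 voxels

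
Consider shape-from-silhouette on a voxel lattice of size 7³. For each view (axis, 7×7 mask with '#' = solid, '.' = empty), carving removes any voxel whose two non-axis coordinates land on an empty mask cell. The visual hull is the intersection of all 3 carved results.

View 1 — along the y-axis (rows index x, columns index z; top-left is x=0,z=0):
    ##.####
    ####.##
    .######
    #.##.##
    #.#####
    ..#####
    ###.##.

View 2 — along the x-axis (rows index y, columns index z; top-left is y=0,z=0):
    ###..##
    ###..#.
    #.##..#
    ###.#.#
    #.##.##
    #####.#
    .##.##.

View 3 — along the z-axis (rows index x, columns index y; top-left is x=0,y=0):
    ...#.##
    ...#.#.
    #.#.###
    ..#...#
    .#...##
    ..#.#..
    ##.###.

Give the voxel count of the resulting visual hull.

remaining voxels: 84

start: 7×7×7 = 343 voxels
  1. axis=1 (XZ plane), |mask|=39  ⇒  voxels=273
  2. axis=0 (YZ plane), |mask|=33  ⇒  voxels=183
  3. axis=2 (XY plane), |mask|=22  ⇒  voxels=84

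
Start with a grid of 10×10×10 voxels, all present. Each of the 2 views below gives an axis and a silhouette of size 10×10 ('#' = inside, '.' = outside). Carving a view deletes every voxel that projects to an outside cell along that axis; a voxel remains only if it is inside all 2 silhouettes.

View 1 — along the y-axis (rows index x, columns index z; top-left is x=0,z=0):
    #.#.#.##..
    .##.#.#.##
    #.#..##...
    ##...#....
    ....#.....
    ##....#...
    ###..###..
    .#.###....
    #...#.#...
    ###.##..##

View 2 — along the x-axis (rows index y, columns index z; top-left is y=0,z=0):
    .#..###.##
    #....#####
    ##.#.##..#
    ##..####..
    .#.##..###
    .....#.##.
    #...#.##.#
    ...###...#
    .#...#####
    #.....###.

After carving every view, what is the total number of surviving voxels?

215 voxels

full grid |V| = 1000
[1] y-view keeps 42 columns → grid now 420
[2] x-view keeps 52 columns → grid now 215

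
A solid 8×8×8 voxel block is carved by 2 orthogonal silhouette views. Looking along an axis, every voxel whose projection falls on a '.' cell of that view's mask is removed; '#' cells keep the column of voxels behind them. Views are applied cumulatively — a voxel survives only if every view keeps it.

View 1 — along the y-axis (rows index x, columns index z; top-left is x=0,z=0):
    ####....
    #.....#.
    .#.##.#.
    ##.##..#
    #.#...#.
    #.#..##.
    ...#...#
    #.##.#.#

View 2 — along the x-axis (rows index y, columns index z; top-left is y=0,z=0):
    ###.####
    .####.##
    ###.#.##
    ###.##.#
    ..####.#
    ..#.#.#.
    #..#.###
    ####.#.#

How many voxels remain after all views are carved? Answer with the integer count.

initial block: 8^3 = 512
  1. axis=1 (XZ plane), |mask|=29  ⇒  voxels=232
  2. axis=0 (YZ plane), |mask|=44  ⇒  voxels=156

voxel count = 156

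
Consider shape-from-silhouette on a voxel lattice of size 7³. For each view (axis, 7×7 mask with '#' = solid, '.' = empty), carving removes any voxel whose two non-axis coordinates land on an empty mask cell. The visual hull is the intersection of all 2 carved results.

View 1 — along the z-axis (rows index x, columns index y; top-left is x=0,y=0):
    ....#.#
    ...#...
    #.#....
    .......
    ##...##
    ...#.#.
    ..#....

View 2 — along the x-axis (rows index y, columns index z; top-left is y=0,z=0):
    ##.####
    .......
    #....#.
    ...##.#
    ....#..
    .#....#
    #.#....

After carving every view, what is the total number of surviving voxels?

remaining voxels: 31

before carving: 343 voxels (7×7×7)
carve view 1 (along z, XY-mask fill 12/49): 84 voxels remain
carve view 2 (along x, YZ-mask fill 16/49): 31 voxels remain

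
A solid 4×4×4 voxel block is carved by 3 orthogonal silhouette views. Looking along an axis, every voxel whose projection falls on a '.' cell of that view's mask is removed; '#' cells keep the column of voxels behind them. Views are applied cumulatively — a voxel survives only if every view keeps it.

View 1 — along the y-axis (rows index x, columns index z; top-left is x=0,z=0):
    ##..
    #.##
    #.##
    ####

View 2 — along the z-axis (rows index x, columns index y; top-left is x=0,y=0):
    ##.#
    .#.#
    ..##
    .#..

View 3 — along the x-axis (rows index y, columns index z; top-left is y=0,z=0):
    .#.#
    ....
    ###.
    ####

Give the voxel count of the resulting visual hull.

|visual hull| = 11

full grid |V| = 64
carve view 1 (along y, XZ-mask fill 12/16): 48 voxels remain
carve view 2 (along z, XY-mask fill 8/16): 22 voxels remain
carve view 3 (along x, YZ-mask fill 9/16): 11 voxels remain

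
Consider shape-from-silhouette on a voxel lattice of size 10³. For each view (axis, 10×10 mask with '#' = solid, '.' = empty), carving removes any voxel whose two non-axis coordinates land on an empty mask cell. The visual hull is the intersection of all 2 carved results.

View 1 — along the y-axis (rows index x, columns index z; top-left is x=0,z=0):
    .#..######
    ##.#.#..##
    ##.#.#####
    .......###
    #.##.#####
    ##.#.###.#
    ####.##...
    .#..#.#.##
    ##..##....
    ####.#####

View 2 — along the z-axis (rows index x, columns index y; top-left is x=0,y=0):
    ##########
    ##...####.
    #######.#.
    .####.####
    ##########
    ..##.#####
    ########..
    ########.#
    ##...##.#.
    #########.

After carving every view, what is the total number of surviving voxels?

517 voxels

before carving: 1000 voxels (10×10×10)
V1 y: intersect with XZ mask (63 set) -- 630 left
V2 z: intersect with XY mask (80 set) -- 517 left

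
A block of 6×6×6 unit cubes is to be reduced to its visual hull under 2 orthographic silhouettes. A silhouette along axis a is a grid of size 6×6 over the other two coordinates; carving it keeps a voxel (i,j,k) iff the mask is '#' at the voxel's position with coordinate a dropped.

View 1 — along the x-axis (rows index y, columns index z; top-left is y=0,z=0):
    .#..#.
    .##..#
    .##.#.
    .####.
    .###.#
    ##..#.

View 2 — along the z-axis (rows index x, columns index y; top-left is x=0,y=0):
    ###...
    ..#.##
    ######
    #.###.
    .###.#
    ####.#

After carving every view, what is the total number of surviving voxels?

full grid |V| = 216
step 1: project along x, AND mask (19/36) → |grid| = 114
step 2: project along z, AND mask (25/36) → |grid| = 78

voxel count = 78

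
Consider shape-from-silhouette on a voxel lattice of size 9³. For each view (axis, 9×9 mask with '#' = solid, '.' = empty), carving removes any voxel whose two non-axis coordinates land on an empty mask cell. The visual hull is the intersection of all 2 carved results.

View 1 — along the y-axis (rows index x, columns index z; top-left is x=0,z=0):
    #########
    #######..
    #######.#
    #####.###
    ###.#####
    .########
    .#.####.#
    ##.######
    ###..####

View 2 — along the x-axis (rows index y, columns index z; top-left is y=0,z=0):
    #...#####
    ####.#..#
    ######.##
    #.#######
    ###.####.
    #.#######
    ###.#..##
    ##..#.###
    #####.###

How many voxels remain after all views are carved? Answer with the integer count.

remaining voxels: 479

full grid |V| = 729
after view 1 [y-axis, 69 of 81 cells solid] → remaining = 621
after view 2 [x-axis, 63 of 81 cells solid] → remaining = 479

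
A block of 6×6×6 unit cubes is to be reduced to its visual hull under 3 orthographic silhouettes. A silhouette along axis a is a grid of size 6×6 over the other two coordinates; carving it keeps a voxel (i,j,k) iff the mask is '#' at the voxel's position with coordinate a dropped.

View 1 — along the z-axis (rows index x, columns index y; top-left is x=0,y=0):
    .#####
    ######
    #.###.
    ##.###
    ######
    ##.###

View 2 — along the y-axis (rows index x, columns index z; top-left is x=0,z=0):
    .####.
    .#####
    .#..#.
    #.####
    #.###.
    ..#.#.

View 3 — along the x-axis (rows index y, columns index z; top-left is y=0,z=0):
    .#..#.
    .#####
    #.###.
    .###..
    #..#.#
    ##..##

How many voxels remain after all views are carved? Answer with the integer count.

initial block: 6^3 = 216
step 1: project along z, AND mask (31/36) → |grid| = 186
step 2: project along y, AND mask (22/36) → |grid| = 117
step 3: project along x, AND mask (21/36) → |grid| = 67

voxel count = 67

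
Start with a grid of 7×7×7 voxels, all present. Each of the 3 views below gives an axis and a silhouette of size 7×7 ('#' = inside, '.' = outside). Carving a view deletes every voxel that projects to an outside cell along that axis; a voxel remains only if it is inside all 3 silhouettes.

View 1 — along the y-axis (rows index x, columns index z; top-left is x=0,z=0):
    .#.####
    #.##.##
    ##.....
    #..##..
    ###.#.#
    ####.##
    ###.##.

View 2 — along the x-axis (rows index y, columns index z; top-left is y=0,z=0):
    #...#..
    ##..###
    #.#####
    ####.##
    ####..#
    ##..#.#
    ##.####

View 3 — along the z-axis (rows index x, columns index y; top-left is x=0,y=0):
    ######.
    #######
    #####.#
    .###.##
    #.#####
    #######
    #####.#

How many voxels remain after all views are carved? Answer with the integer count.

initial block: 7^3 = 343
step 1: project along y, AND mask (31/49) → |grid| = 217
step 2: project along x, AND mask (34/49) → |grid| = 155
step 3: project along z, AND mask (43/49) → |grid| = 137

|visual hull| = 137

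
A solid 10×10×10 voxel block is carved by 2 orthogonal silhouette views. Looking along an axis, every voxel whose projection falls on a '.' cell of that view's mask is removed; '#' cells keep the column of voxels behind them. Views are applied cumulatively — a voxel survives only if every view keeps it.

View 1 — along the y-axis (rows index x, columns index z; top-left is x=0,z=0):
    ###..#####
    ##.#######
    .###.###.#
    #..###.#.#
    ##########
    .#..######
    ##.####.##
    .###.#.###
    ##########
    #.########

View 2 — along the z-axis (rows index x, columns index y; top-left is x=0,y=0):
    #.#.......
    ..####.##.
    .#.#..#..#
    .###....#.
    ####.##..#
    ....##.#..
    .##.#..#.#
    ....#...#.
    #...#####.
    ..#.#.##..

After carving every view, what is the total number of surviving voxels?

|visual hull| = 363

start: 10×10×10 = 1000 voxels
carve view 1 (along y, XZ-mask fill 81/100): 810 voxels remain
carve view 2 (along z, XY-mask fill 43/100): 363 voxels remain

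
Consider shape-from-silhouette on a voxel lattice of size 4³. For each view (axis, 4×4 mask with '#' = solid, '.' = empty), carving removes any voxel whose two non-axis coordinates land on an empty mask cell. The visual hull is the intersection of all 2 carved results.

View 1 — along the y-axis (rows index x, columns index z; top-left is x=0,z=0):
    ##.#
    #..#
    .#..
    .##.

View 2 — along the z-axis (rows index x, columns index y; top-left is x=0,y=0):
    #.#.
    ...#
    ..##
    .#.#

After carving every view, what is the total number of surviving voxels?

full grid |V| = 64
carve view 1 (along y, XZ-mask fill 8/16): 32 voxels remain
carve view 2 (along z, XY-mask fill 7/16): 14 voxels remain

14 voxels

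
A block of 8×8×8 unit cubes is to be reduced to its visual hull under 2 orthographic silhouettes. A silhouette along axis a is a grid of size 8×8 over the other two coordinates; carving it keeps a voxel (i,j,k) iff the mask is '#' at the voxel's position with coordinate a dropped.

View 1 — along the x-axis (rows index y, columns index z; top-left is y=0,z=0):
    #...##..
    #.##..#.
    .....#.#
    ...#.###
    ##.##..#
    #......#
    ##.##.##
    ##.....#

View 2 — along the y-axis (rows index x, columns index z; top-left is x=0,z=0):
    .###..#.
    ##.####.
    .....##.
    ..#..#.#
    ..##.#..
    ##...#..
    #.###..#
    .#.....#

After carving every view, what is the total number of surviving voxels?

|visual hull| = 98

initial block: 8^3 = 512
  1. axis=0 (YZ plane), |mask|=29  ⇒  voxels=232
  2. axis=1 (XZ plane), |mask|=28  ⇒  voxels=98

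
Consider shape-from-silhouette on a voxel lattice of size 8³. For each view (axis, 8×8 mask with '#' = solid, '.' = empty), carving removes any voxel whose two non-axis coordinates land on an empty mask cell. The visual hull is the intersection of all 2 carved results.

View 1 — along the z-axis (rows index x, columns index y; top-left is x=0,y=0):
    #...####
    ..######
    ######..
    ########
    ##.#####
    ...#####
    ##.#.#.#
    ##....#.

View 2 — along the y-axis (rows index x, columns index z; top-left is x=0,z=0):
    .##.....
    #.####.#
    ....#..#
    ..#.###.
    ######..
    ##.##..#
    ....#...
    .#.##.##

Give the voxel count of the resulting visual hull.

full grid |V| = 512
carve view 1 (along z, XY-mask fill 45/64): 360 voxels remain
carve view 2 (along y, XZ-mask fill 31/64): 177 voxels remain

remaining voxels: 177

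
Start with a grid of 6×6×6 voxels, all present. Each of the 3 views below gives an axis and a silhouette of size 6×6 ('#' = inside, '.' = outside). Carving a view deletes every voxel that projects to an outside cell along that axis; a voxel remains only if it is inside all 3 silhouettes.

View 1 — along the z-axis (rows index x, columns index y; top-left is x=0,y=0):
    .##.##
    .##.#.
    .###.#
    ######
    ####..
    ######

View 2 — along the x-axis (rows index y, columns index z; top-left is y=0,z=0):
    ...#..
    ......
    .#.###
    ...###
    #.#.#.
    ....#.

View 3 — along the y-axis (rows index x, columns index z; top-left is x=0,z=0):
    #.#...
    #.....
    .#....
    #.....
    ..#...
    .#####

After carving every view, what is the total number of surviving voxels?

full grid |V| = 216
  1. axis=2 (XY plane), |mask|=27  ⇒  voxels=162
  2. axis=0 (YZ plane), |mask|=12  ⇒  voxels=55
  3. axis=1 (XZ plane), |mask|=11  ⇒  voxels=16

voxel count = 16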